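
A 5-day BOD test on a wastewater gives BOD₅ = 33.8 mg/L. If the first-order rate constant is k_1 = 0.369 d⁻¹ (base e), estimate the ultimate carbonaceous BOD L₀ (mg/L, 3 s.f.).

BOD₅ = L₀(1 − e^(−5k_1)) ⇒ L₀ = BOD₅ / (1 − e^(−5×0.369))
= 33.8 / (1 − 0.1580) = 33.8 / 0.8420 = 40.14 mg/L.

L₀ ≈ 40.1 mg/L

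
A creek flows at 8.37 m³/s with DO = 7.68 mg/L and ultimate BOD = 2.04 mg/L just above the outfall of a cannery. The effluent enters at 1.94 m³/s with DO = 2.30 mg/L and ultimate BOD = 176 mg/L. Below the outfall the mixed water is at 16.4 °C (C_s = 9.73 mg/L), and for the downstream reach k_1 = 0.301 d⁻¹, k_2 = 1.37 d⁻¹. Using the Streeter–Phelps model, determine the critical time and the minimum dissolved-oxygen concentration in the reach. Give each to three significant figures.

Mixed DO = (8.37×7.68 + 1.94×2.30)/(8.37+1.94) = 68.74/10.31 = 6.668 mg/L.
Mixed L₀ = (8.37×2.04 + 1.94×176)/(10.31) = 358.5/10.31 = 34.77 mg/L.
Initial deficit D₀ = C_s − DO₀ = 9.73 − 6.668 = 3.062 mg/L.
t_c = (1/1.069) ln[(1.37/0.301)(1 − 3.062×1.069/(0.301×34.77))] = 0.9355 × ln(3.128) = 1.067 d.
D_c = (0.301/1.37) × 34.77 × e^(−0.301×1.067) = 0.2197 × 34.77 × 0.7254 = 5.542 mg/L.
Minimum DO = 9.73 − 5.542 = 4.188 mg/L.

t_c ≈ 1.07 d; minimum DO ≈ 4.19 mg/L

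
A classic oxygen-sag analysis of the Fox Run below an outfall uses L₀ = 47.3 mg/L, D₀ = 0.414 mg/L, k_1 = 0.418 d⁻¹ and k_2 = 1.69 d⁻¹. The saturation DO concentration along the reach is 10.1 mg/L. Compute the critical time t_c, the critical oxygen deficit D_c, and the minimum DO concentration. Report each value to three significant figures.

t_c ≈ 1.08 d; D_c ≈ 7.46 mg/L; min DO ≈ 2.64 mg/L

With k_2/k_1 = 4.043 and 1 − D₀(k_2−k_1)/(k_1 L₀) = 0.9734,
t_c = ln(4.043 × 0.9734) / (1.69 − 0.418) = ln(3.935) / 1.272 = 1.370/1.272 = 1.077 d.
L(t_c) = L₀ e^(−k_1 t_c) = 47.3 × 0.6375 = 30.15 mg/L, and at the critical point k_2 D_c = k_1 L, so D_c = (0.418/1.69) × 30.15 = 7.458 mg/L.
Minimum DO = C_s − D_c = 10.1 − 7.458 = 2.642 mg/L.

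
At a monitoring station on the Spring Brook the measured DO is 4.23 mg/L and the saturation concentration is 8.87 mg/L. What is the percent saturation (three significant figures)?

% saturation = C/C_s × 100 = 4.23/8.87 × 100 = 47.7 %.

47.7 % saturation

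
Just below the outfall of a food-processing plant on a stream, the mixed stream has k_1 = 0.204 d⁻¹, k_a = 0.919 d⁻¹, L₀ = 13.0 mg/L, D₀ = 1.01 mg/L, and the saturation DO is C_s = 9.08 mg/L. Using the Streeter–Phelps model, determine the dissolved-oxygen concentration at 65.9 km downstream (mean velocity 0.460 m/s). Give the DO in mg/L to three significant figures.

DO ≈ 7.02 mg/L

Travel time t = x/v = 65.9 km / (0.460 m/s) = 65900 m / 0.460 m/s = 143300 s = 1.658 d.
k_1 L₀/(k_a−k_1) = 0.204×13.0/(0.919−0.204) = 2.652/0.7150 = 3.709 mg/L.
e^(−k_1 t) = e^(−0.204×1.658) = 0.7130; e^(−k_a t) = e^(−0.919×1.658) = 0.2179.
D = 3.709 × (0.7130 − 0.2179) + 1.01 × 0.2179 = 1.836 + 0.2201 = 2.057 mg/L.
DO = C_s − D = 9.08 − 2.057 = 7.023 mg/L.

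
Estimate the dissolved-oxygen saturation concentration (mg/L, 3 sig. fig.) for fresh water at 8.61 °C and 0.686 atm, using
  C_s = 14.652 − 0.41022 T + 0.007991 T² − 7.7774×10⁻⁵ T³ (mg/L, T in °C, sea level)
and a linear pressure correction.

At sea level: C_s = 14.652 − 0.41022×8.61 + 0.007991×8.61² − 7.7774×10⁻⁵×8.61³ = 11.66 mg/L.
Pressure correction: C_s' = 11.66 × 0.686 = 8.001 mg/L.

C_s ≈ 8.00 mg/L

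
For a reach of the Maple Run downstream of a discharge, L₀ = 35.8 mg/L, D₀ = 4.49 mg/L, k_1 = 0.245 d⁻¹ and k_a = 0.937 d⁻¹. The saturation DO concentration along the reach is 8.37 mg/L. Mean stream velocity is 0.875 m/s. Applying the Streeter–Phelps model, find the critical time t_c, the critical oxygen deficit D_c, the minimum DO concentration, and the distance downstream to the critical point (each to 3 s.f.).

t_c ≈ 1.31 d; D_c ≈ 6.80 mg/L; min DO ≈ 1.57 mg/L; x_c ≈ 98.8 km

With k_a/k_1 = 3.824 and 1 − D₀(k_a−k_1)/(k_1 L₀) = 0.6458,
t_c = ln(3.824 × 0.6458) / (0.937 − 0.245) = ln(2.470) / 0.6920 = 0.9041/0.6920 = 1.306 d.
L(t_c) = L₀ e^(−k_1 t_c) = 35.8 × 0.7261 = 25.99 mg/L, and at the critical point k_a D_c = k_1 L, so D_c = (0.245/0.937) × 25.99 = 6.797 mg/L.
Minimum DO = C_s − D_c = 8.37 − 6.797 = 1.573 mg/L.
x_c = v t_c = 0.875 m/s × 1.306 d × 86400 s/d = 98770 m ≈ 98.8 km.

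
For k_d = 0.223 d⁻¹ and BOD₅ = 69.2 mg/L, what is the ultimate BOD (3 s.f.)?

BOD₅ = L₀(1 − e^(−5k_d)) ⇒ L₀ = BOD₅ / (1 − e^(−5×0.223))
= 69.2 / (1 − 0.3279) = 69.2 / 0.6721 = 103.0 mg/L.

L₀ ≈ 103 mg/L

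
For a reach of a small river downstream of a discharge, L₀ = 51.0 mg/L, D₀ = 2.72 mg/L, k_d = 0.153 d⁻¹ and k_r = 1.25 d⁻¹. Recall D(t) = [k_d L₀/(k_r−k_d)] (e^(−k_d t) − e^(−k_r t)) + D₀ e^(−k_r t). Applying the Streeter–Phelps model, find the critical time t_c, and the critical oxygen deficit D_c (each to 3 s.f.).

With k_r/k_d = 8.170 and 1 − D₀(k_r−k_d)/(k_d L₀) = 0.6176,
t_c = ln(8.170 × 0.6176) / (1.25 − 0.153) = ln(5.046) / 1.097 = 1.619/1.097 = 1.475 d.
L(t_c) = L₀ e^(−k_d t_c) = 51.0 × 0.7979 = 40.69 mg/L, and at the critical point k_r D_c = k_d L, so D_c = (0.153/1.25) × 40.69 = 4.981 mg/L.

t_c ≈ 1.48 d; D_c ≈ 4.98 mg/L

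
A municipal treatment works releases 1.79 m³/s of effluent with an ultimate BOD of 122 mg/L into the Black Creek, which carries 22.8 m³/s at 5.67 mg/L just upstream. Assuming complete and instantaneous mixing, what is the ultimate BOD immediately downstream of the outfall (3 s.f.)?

Flow-weighted mixing: C = (Q_r C_r + Q_w C_w)/(Q_r + Q_w)
= (22.8×5.67 + 1.79×122)/(22.8 + 1.79) = 347.7/24.59 = 14.14 mg/L.

14.1 mg/L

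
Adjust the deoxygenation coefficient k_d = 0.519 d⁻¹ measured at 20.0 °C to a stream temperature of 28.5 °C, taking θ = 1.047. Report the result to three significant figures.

k_d(T₂) = k_d(T₁) · θ^(T₂−T₁) = 0.519 × 1.047^(28.5−20.0)
= 0.519 × 1.047^8.50 = 0.519 × 1.478 = 0.7669 d⁻¹.

k_d ≈ 0.767 d⁻¹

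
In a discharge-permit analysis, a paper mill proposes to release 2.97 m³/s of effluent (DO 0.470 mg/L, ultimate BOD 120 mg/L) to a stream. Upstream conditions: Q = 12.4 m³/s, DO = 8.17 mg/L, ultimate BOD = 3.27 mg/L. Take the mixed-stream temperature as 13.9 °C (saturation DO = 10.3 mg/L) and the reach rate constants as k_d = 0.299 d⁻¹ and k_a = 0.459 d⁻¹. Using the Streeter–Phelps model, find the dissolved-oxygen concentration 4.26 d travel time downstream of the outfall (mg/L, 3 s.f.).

DO ≈ 3.11 mg/L

Mixed DO = (12.4×8.17 + 2.97×0.470)/(12.4+2.97) = 102.7/15.37 = 6.682 mg/L.
Mixed L₀ = (12.4×3.27 + 2.97×120)/(15.37) = 396.9/15.37 = 25.83 mg/L.
Initial deficit D₀ = C_s − DO₀ = 10.3 − 6.682 = 3.618 mg/L.
D(4.26) = [0.299×25.83/(0.459−0.299)](e^(−0.299×4.26) − e^(−0.459×4.26)) + 3.618 e^(−0.459×4.26)
= 48.26 × (0.2798 − 0.1415) + 3.618 × 0.1415 = 7.185 mg/L.
DO = 10.3 − 7.185 = 3.115 mg/L.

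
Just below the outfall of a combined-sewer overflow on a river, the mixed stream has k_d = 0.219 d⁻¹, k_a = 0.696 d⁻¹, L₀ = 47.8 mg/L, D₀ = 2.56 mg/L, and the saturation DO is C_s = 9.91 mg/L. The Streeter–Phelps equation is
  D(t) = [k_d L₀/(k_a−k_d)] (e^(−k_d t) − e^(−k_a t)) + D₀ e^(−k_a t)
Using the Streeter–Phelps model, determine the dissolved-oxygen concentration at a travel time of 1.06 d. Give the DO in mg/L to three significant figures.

DO ≈ 1.78 mg/L

k_d L₀/(k_a−k_d) = 0.219×47.8/(0.696−0.219) = 10.47/0.4770 = 21.95 mg/L.
e^(−k_d t) = e^(−0.219×1.060) = 0.7928; e^(−k_a t) = e^(−0.696×1.060) = 0.4782.
D = 21.95 × (0.7928 − 0.4782) + 2.56 × 0.4782 = 6.905 + 1.224 = 8.129 mg/L.
DO = C_s − D = 9.91 − 8.129 = 1.781 mg/L.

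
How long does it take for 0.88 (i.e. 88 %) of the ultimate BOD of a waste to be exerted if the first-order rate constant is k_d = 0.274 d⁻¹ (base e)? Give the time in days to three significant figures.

t ≈ 7.74 d

y/L₀ = 1 − e^(−k_d t) = 0.88 ⇒ e^(−k_d t) = 0.120
t = −ln(0.120) / 0.274 = 2.120 / 0.274 = 7.738 d.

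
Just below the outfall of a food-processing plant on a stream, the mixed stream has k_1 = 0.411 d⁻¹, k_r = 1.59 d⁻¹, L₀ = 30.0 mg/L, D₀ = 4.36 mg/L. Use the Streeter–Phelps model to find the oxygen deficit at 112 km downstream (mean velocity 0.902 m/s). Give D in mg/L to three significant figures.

D ≈ 5.17 mg/L

Travel time t = x/v = 112 km / (0.902 m/s) = 112000 m / 0.902 m/s = 124200 s = 1.437 d.
k_1 L₀/(k_r−k_1) = 0.411×30.0/(1.59−0.411) = 12.33/1.179 = 10.46 mg/L.
e^(−k_1 t) = e^(−0.411×1.437) = 0.5540; e^(−k_r t) = e^(−1.59×1.437) = 0.1018.
D = 10.46 × (0.5540 − 0.1018) + 4.36 × 0.1018 = 4.729 + 0.4437 = 5.173 mg/L.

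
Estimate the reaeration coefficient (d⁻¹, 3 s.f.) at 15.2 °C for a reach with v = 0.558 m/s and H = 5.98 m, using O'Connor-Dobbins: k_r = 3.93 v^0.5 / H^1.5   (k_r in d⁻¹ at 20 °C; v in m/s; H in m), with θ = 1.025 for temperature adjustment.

k_r(20) = 3.93 × 0.558^0.5 / 5.98^1.5 = 3.93 × 0.7470 / 14.62 = 0.2008 d⁻¹.
k_r(15.2) = 0.2008 × 1.025^(15.2−20) = 0.2008 × 0.8882 = 0.1783 d⁻¹.

k_r ≈ 0.178 d⁻¹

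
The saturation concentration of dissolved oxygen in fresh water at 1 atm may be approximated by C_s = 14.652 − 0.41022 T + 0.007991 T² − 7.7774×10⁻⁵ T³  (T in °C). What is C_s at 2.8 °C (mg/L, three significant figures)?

C_s ≈ 13.6 mg/L

C_s = 14.652 − 0.41022×2.8 + 0.007991×2.8² − 7.7774×10⁻⁵×2.8³ = 13.56 mg/L.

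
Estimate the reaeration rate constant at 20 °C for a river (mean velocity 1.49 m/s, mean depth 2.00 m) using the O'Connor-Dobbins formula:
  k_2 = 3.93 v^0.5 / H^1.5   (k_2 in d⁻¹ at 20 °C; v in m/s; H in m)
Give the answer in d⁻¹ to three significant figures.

k_2 ≈ 1.70 d⁻¹

k_2 = 3.93 × 1.49^0.5 / 2.00^1.5 = 3.93 × 1.221 / 2.828 = 1.696 d⁻¹.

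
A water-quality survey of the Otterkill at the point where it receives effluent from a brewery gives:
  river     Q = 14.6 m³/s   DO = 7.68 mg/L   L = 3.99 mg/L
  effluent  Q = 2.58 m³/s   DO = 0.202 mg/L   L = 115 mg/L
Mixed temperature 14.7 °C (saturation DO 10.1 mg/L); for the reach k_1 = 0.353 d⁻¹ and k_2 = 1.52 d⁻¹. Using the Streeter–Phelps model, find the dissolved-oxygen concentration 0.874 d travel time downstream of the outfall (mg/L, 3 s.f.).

DO ≈ 6.23 mg/L

Mixed DO = (14.6×7.68 + 2.58×0.202)/(14.6+2.58) = 112.6/17.18 = 6.557 mg/L.
Mixed L₀ = (14.6×3.99 + 2.58×115)/(17.18) = 355.0/17.18 = 20.66 mg/L.
Initial deficit D₀ = C_s − DO₀ = 10.1 − 6.557 = 3.543 mg/L.
D(0.874) = [0.353×20.66/(1.52−0.353)](e^(−0.353×0.874) − e^(−1.52×0.874)) + 3.543 e^(−1.52×0.874)
= 6.250 × (0.7345 − 0.2649) + 3.543 × 0.2649 = 3.874 mg/L.
DO = 10.1 − 3.874 = 6.226 mg/L.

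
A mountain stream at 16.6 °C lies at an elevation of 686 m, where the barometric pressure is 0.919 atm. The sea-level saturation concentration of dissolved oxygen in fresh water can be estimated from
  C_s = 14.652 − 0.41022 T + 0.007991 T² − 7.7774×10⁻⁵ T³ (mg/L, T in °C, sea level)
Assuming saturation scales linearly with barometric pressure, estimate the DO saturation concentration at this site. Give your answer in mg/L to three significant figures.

C_s ≈ 8.90 mg/L

At sea level: C_s = 14.652 − 0.41022×16.6 + 0.007991×16.6² − 7.7774×10⁻⁵×16.6³ = 9.689 mg/L.
Pressure correction: C_s' = 9.689 × 0.919 = 8.904 mg/L.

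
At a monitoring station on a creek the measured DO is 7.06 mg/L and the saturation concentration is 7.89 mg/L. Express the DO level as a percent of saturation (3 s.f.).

89.5 % saturation

% saturation = C/C_s × 100 = 7.06/7.89 × 100 = 89.5 %.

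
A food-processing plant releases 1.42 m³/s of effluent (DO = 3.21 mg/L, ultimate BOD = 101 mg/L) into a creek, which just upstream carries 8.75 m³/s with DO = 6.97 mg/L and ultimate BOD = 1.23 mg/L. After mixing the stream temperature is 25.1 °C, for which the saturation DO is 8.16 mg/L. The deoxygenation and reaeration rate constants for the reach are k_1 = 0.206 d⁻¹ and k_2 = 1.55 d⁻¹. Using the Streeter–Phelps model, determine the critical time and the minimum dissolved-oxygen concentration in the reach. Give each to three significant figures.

Mixed DO = (8.75×6.97 + 1.42×3.21)/(8.75+1.42) = 65.55/10.17 = 6.445 mg/L.
Mixed L₀ = (8.75×1.23 + 1.42×101)/(10.17) = 154.2/10.17 = 15.16 mg/L.
Initial deficit D₀ = C_s − DO₀ = 8.16 − 6.445 = 1.715 mg/L.
t_c = (1/1.344) ln[(1.55/0.206)(1 − 1.715×1.344/(0.206×15.16))] = 0.7440 × ln(1.971) = 0.5049 d.
D_c = (0.206/1.55) × 15.16 × e^(−0.206×0.5049) = 0.1329 × 15.16 × 0.9012 = 1.816 mg/L.
Minimum DO = 8.16 − 1.816 = 6.344 mg/L.

t_c ≈ 0.505 d; minimum DO ≈ 6.34 mg/L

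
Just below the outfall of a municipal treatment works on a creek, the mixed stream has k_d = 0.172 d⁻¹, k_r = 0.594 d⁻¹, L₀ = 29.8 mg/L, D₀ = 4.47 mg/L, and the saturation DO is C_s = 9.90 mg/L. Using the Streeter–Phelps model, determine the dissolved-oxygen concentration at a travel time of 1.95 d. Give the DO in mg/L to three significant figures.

k_d L₀/(k_r−k_d) = 0.172×29.8/(0.594−0.172) = 5.126/0.4220 = 12.15 mg/L.
e^(−k_d t) = e^(−0.172×1.950) = 0.7151; e^(−k_r t) = e^(−0.594×1.950) = 0.3140.
D = 12.15 × (0.7151 − 0.3140) + 4.47 × 0.3140 = 4.871 + 1.404 = 6.275 mg/L.
DO = C_s − D = 9.90 − 6.275 = 3.625 mg/L.

DO ≈ 3.63 mg/L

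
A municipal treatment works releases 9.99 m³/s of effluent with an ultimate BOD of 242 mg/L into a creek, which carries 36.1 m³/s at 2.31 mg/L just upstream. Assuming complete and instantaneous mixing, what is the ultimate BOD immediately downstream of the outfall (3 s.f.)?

Flow-weighted mixing: C = (Q_r C_r + Q_w C_w)/(Q_r + Q_w)
= (36.1×2.31 + 9.99×242)/(36.1 + 9.99) = 2501/46.09 = 54.26 mg/L.

54.3 mg/L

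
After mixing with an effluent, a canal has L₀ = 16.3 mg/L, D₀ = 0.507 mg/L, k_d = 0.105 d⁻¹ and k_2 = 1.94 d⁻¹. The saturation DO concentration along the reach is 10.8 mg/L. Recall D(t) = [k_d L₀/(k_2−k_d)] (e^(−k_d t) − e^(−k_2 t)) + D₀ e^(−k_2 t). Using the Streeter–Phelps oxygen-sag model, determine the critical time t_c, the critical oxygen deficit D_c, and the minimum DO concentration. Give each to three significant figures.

t_c ≈ 1.16 d; D_c ≈ 0.781 mg/L; min DO ≈ 10.0 mg/L

With k_2/k_d = 18.48 and 1 − D₀(k_2−k_d)/(k_d L₀) = 0.4564,
t_c = ln(18.48 × 0.4564) / (1.94 − 0.105) = ln(8.433) / 1.835 = 2.132/1.835 = 1.162 d.
L(t_c) = L₀ e^(−k_d t_c) = 16.3 × 0.8851 = 14.43 mg/L, and at the critical point k_2 D_c = k_d L, so D_c = (0.105/1.94) × 14.43 = 0.7809 mg/L.
Minimum DO = C_s − D_c = 10.8 − 0.7809 = 10.02 mg/L.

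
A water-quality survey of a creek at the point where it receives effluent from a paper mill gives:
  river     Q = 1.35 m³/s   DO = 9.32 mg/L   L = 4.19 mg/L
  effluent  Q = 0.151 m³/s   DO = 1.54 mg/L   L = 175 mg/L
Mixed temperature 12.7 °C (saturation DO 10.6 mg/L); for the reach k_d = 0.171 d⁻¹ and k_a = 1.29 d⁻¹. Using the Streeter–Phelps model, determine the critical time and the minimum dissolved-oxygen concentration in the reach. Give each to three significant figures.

Mixed DO = (1.35×9.32 + 0.151×1.54)/(1.35+0.151) = 12.81/1.501 = 8.537 mg/L.
Mixed L₀ = (1.35×4.19 + 0.151×175)/(1.501) = 32.08/1.501 = 21.37 mg/L.
Initial deficit D₀ = C_s − DO₀ = 10.6 − 8.537 = 2.063 mg/L.
t_c = (1/1.119) ln[(1.29/0.171)(1 − 2.063×1.119/(0.171×21.37))] = 0.8937 × ln(2.780) = 0.9136 d.
D_c = (0.171/1.29) × 21.37 × e^(−0.171×0.9136) = 0.1326 × 21.37 × 0.8554 = 2.423 mg/L.
Minimum DO = 10.6 − 2.423 = 8.177 mg/L.

t_c ≈ 0.914 d; minimum DO ≈ 8.18 mg/L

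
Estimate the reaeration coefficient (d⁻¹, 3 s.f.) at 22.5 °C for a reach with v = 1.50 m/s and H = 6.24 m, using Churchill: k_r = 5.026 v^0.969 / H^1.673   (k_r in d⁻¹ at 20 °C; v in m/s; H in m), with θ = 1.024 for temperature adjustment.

k_r ≈ 0.369 d⁻¹

k_r(20) = 5.026 × 1.50^0.969 / 6.24^1.673 = 5.026 × 1.481 / 21.40 = 0.3479 d⁻¹.
k_r(22.5) = 0.3479 × 1.024^(22.5−20) = 0.3479 × 1.061 = 0.3692 d⁻¹.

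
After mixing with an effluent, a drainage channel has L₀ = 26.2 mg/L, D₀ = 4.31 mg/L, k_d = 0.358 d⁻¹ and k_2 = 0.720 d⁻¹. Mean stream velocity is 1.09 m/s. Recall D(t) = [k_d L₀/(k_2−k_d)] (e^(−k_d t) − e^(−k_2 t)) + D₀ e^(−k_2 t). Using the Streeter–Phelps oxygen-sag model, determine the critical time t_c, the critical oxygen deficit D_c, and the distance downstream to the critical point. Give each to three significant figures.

t_c ≈ 1.43 d; D_c ≈ 7.81 mg/L; x_c ≈ 134 km

With k_2/k_d = 2.011 and 1 − D₀(k_2−k_d)/(k_d L₀) = 0.8337,
t_c = ln(2.011 × 0.8337) / (0.720 − 0.358) = ln(1.677) / 0.3620 = 0.5168/0.3620 = 1.428 d.
D_c = (k_d/k_2) L₀ e^(−k_d t_c) = (0.358/0.720) × 26.2 × e^(−0.358×1.428) = 0.4972 × 26.2 × 0.5998 = 7.814 mg/L.
x_c = v t_c = 1.09 m/s × 1.428 d × 86400 s/d = 134400 m ≈ 134 km.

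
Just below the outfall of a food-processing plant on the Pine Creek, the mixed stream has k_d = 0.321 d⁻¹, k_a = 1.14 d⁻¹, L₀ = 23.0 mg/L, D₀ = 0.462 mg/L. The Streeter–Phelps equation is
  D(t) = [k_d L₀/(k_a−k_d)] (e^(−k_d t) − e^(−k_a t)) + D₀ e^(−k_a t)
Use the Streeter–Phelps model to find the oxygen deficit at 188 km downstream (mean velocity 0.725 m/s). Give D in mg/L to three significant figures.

Travel time t = x/v = 188 km / (0.725 m/s) = 188000 m / 0.725 m/s = 259300 s = 3.001 d.
k_d L₀/(k_a−k_d) = 0.321×23.0/(1.14−0.321) = 7.383/0.8190 = 9.015 mg/L.
e^(−k_d t) = e^(−0.321×3.001) = 0.3816; e^(−k_a t) = e^(−1.14×3.001) = 0.03266.
D = 9.015 × (0.3816 − 0.03266) + 0.462 × 0.03266 = 3.145 + 0.01509 = 3.161 mg/L.

D ≈ 3.16 mg/L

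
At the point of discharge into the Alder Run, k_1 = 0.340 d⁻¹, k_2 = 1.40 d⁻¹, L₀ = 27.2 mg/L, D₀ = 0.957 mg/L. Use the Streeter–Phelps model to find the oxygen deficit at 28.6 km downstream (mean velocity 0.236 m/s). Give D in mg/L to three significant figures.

Travel time t = x/v = 28.6 km / (0.236 m/s) = 28600 m / 0.236 m/s = 121200 s = 1.403 d.
k_1 L₀/(k_2−k_1) = 0.340×27.2/(1.40−0.340) = 9.248/1.060 = 8.725 mg/L.
e^(−k_1 t) = e^(−0.340×1.403) = 0.6207; e^(−k_2 t) = e^(−1.40×1.403) = 0.1403.
D = 8.725 × (0.6207 − 0.1403) + 0.957 × 0.1403 = 4.191 + 0.1343 = 4.325 mg/L.

D ≈ 4.33 mg/L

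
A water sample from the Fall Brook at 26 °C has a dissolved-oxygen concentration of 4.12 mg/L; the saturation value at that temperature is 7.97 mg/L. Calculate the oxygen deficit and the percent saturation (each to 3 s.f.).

D = C_s − C = 7.97 − 4.12 = 3.85 mg/L.
% saturation = 4.12/7.97 × 100 = 51.7 %.

D ≈ 3.85 mg/L; 51.7 % saturation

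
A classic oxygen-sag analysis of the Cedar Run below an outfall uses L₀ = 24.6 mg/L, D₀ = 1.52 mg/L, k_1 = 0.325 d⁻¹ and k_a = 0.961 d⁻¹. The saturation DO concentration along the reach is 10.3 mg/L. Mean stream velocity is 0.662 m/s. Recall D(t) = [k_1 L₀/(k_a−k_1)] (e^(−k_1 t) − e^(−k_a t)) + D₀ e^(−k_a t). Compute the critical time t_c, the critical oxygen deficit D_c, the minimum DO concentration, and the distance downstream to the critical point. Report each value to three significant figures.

t_c ≈ 1.50 d; D_c ≈ 5.11 mg/L; min DO ≈ 5.19 mg/L; x_c ≈ 85.9 km

At the critical point dD/dt = 0, so k_1 L₀ e^(−k_1 t) = k_a D. Substituting D(t) from the Streeter–Phelps equation and solving for t gives
t_c = ln[(k_a/k_1)(1 − D₀(k_a−k_1)/(k_1 L₀))] / (k_a−k_1).
Here k_a−k_1 = 0.6360 d⁻¹ and 1 − D₀(k_a−k_1)/(k_1 L₀) = 1 − 1.52×0.6360/(0.325×24.6) = 0.8791, so
t_c = ln(2.957 × 0.8791) / 0.6360 = 0.9553 / 0.6360 = 1.502 d.
L(t_c) = L₀ e^(−k_1 t_c) = 24.6 × 0.6138 = 15.10 mg/L, and at the critical point k_a D_c = k_1 L, so D_c = (0.325/0.961) × 15.10 = 5.106 mg/L.
Minimum DO = C_s − D_c = 10.3 − 5.106 = 5.194 mg/L.
x_c = v t_c = 0.662 m/s × 1.502 d × 86400 s/d = 85910 m ≈ 85.9 km.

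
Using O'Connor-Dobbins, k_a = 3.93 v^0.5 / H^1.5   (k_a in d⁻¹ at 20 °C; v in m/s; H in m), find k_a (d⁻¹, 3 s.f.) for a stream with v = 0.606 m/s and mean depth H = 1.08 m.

k_a ≈ 2.73 d⁻¹

k_a = 3.93 × 0.606^0.5 / 1.08^1.5 = 3.93 × 0.7785 / 1.122 = 2.726 d⁻¹.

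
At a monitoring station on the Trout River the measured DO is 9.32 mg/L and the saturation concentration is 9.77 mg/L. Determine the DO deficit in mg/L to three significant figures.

D = C_s − C = 9.77 − 9.32 = 0.450 mg/L.

D ≈ 0.450 mg/L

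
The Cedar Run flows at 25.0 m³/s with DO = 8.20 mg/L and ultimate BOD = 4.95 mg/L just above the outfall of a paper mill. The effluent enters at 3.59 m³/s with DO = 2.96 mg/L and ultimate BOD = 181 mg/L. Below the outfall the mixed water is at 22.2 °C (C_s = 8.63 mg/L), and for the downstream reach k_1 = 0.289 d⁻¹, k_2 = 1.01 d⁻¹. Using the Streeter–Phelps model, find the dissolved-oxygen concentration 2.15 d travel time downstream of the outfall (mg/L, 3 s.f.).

DO ≈ 3.92 mg/L

Mixed DO = (25.0×8.20 + 3.59×2.96)/(25.0+3.59) = 215.6/28.59 = 7.542 mg/L.
Mixed L₀ = (25.0×4.95 + 3.59×181)/(28.59) = 773.5/28.59 = 27.06 mg/L.
Initial deficit D₀ = C_s − DO₀ = 8.63 − 7.542 = 1.088 mg/L.
D(2.15) = [0.289×27.06/(1.01−0.289)](e^(−0.289×2.15) − e^(−1.01×2.15)) + 1.088 e^(−1.01×2.15)
= 10.85 × (0.5372 − 0.1140) + 1.088 × 0.1140 = 4.714 mg/L.
DO = 8.63 − 4.714 = 3.916 mg/L.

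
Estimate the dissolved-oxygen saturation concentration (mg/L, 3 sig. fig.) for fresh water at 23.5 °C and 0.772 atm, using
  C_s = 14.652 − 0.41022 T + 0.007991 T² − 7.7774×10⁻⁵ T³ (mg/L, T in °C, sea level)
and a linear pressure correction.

At sea level: C_s = 14.652 − 0.41022×23.5 + 0.007991×23.5² − 7.7774×10⁻⁵×23.5³ = 8.416 mg/L.
Pressure correction: C_s' = 8.416 × 0.772 = 6.497 mg/L.

C_s ≈ 6.50 mg/L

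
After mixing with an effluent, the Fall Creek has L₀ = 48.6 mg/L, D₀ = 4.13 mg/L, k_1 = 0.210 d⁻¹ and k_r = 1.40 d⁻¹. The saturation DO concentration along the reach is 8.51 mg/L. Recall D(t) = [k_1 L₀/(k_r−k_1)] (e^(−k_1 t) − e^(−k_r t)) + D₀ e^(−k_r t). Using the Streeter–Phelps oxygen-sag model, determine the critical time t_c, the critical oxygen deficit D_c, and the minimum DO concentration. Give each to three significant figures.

With k_r/k_1 = 6.667 and 1 − D₀(k_r−k_1)/(k_1 L₀) = 0.5184,
t_c = ln(6.667 × 0.5184) / (1.40 − 0.210) = ln(3.456) / 1.190 = 1.240/1.190 = 1.042 d.
L(t_c) = L₀ e^(−k_1 t_c) = 48.6 × 0.8034 = 39.05 mg/L, and at the critical point k_r D_c = k_1 L, so D_c = (0.210/1.40) × 39.05 = 5.857 mg/L.
Minimum DO = C_s − D_c = 8.51 − 5.857 = 2.653 mg/L.

t_c ≈ 1.04 d; D_c ≈ 5.86 mg/L; min DO ≈ 2.65 mg/L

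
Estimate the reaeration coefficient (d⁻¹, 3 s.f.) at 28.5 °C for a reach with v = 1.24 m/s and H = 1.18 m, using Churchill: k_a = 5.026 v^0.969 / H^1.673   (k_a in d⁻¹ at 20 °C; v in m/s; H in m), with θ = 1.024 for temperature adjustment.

k_a ≈ 5.74 d⁻¹

k_a(20) = 5.026 × 1.24^0.969 / 1.18^1.673 = 5.026 × 1.232 / 1.319 = 4.693 d⁻¹.
k_a(28.5) = 4.693 × 1.024^(28.5−20) = 4.693 × 1.223 = 5.742 d⁻¹.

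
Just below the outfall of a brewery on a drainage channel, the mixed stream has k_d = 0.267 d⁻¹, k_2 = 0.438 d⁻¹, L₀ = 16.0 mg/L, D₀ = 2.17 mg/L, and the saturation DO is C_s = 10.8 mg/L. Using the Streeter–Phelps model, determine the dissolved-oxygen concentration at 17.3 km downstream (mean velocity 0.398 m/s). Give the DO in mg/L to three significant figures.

Travel time t = x/v = 17.3 km / (0.398 m/s) = 17300 m / 0.398 m/s = 43470 s = 0.5031 d.
k_d L₀/(k_2−k_d) = 0.267×16.0/(0.438−0.267) = 4.272/0.1710 = 24.98 mg/L.
e^(−k_d t) = e^(−0.267×0.5031) = 0.8743; e^(−k_2 t) = e^(−0.438×0.5031) = 0.8022.
D = 24.98 × (0.8743 − 0.8022) + 2.17 × 0.8022 = 1.801 + 1.741 = 3.541 mg/L.
DO = C_s − D = 10.8 − 3.541 = 7.259 mg/L.

DO ≈ 7.26 mg/L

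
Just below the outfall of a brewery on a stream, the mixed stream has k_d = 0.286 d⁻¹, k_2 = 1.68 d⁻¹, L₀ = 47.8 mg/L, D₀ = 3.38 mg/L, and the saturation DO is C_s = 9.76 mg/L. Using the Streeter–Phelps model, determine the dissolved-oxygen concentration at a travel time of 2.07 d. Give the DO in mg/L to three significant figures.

k_d L₀/(k_2−k_d) = 0.286×47.8/(1.68−0.286) = 13.67/1.394 = 9.807 mg/L.
e^(−k_d t) = e^(−0.286×2.070) = 0.5532; e^(−k_2 t) = e^(−1.68×2.070) = 0.03088.
D = 9.807 × (0.5532 − 0.03088) + 3.38 × 0.03088 = 5.122 + 0.1044 = 5.227 mg/L.
DO = C_s − D = 9.76 − 5.227 = 4.533 mg/L.

DO ≈ 4.53 mg/L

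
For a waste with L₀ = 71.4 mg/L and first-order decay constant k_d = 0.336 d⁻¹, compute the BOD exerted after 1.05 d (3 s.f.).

y_t = L₀(1 − e^(−k_d t)) = 71.4 × (1 − e^(−0.336×1.05))
= 71.4 × (1 − 0.7027) = 71.4 × 0.2973 = 21.23 mg/L.

y ≈ 21.2 mg/L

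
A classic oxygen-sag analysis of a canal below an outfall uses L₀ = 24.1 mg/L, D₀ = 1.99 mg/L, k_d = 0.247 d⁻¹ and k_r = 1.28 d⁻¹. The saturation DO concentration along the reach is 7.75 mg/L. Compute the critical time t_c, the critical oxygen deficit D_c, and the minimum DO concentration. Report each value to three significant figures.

t_c ≈ 1.18 d; D_c ≈ 3.47 mg/L; min DO ≈ 4.28 mg/L

With k_r/k_d = 5.182 and 1 − D₀(k_r−k_d)/(k_d L₀) = 0.6547,
t_c = ln(5.182 × 0.6547) / (1.28 − 0.247) = ln(3.393) / 1.033 = 1.222/1.033 = 1.183 d.
D_c = (k_d/k_r) L₀ e^(−k_d t_c) = (0.247/1.28) × 24.1 × e^(−0.247×1.183) = 0.1930 × 24.1 × 0.7467 = 3.473 mg/L.
Minimum DO = C_s − D_c = 7.75 − 3.473 = 4.277 mg/L.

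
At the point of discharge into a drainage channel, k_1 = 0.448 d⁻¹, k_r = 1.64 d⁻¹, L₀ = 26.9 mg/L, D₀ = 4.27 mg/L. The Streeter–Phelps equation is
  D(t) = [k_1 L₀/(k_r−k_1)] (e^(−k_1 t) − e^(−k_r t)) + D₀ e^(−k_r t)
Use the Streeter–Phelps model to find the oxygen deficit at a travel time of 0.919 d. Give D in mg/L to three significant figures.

D ≈ 5.40 mg/L

k_1 L₀/(k_r−k_1) = 0.448×26.9/(1.64−0.448) = 12.05/1.192 = 10.11 mg/L.
e^(−k_1 t) = e^(−0.448×0.9190) = 0.6625; e^(−k_r t) = e^(−1.64×0.9190) = 0.2215.
D = 10.11 × (0.6625 − 0.2215) + 4.27 × 0.2215 = 4.458 + 0.9460 = 5.404 mg/L.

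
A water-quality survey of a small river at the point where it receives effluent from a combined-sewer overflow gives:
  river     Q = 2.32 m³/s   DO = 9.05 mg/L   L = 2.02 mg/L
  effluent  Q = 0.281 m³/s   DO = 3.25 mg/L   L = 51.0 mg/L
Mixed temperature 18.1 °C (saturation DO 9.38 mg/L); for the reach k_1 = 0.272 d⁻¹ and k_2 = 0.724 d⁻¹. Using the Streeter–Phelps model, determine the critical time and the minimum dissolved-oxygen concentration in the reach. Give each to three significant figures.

Mixed DO = (2.32×9.05 + 0.281×3.25)/(2.32+0.281) = 21.91/2.601 = 8.423 mg/L.
Mixed L₀ = (2.32×2.02 + 0.281×51.0)/(2.601) = 19.02/2.601 = 7.312 mg/L.
Initial deficit D₀ = C_s − DO₀ = 9.38 − 8.423 = 0.9566 mg/L.
t_c = (1/0.4520) ln[(0.724/0.272)(1 − 0.9566×0.4520/(0.272×7.312))] = 2.212 × ln(2.083) = 1.624 d.
D_c = (0.272/0.724) × 7.312 × e^(−0.272×1.624) = 0.3757 × 7.312 × 0.6430 = 1.766 mg/L.
Minimum DO = 9.38 − 1.766 = 7.614 mg/L.

t_c ≈ 1.62 d; minimum DO ≈ 7.61 mg/L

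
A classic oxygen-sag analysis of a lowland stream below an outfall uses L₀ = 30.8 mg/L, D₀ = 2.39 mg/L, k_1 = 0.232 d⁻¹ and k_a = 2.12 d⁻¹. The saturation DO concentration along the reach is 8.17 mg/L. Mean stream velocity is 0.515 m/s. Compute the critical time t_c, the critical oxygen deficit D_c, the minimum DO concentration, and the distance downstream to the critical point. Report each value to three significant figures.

With k_a/k_1 = 9.138 and 1 − D₀(k_a−k_1)/(k_1 L₀) = 0.3685,
t_c = ln(9.138 × 0.3685) / (2.12 − 0.232) = ln(3.367) / 1.888 = 1.214/1.888 = 0.6431 d.
D_c = (k_1/k_a) L₀ e^(−k_1 t_c) = (0.232/2.12) × 30.8 × e^(−0.232×0.6431) = 0.1094 × 30.8 × 0.8614 = 2.903 mg/L.
Minimum DO = C_s − D_c = 8.17 − 2.903 = 5.267 mg/L.
x_c = v t_c = 0.515 m/s × 0.6431 d × 86400 s/d = 28620 m ≈ 28.6 km.

t_c ≈ 0.643 d; D_c ≈ 2.90 mg/L; min DO ≈ 5.27 mg/L; x_c ≈ 28.6 km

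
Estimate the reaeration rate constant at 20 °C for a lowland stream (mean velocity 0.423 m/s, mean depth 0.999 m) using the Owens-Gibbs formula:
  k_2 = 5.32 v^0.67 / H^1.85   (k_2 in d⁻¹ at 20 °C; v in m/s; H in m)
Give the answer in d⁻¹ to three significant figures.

k_2 ≈ 2.99 d⁻¹

k_2 = 5.32 × 0.423^0.67 / 0.999^1.85 = 5.32 × 0.5619 / 0.9982 = 2.995 d⁻¹.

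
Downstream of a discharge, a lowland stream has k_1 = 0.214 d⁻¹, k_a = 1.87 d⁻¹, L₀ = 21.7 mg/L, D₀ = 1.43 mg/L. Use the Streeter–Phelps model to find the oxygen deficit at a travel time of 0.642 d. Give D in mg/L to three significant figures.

D ≈ 2.03 mg/L

k_1 L₀/(k_a−k_1) = 0.214×21.7/(1.87−0.214) = 4.644/1.656 = 2.804 mg/L.
e^(−k_1 t) = e^(−0.214×0.6420) = 0.8716; e^(−k_a t) = e^(−1.87×0.6420) = 0.3010.
D = 2.804 × (0.8716 − 0.3010) + 1.43 × 0.3010 = 1.600 + 0.4305 = 2.031 mg/L.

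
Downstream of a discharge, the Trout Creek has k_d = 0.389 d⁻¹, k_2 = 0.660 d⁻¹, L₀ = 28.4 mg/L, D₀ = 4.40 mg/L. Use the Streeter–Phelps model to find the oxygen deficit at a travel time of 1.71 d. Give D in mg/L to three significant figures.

D ≈ 9.20 mg/L

k_d L₀/(k_2−k_d) = 0.389×28.4/(0.660−0.389) = 11.05/0.2710 = 40.77 mg/L.
e^(−k_d t) = e^(−0.389×1.710) = 0.5142; e^(−k_2 t) = e^(−0.660×1.710) = 0.3235.
D = 40.77 × (0.5142 − 0.3235) + 4.40 × 0.3235 = 7.774 + 1.423 = 9.197 mg/L.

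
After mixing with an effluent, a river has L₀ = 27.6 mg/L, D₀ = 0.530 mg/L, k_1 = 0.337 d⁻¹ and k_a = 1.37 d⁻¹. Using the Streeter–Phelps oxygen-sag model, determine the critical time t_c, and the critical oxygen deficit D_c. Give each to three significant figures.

At the critical point dD/dt = 0, so k_1 L₀ e^(−k_1 t) = k_a D. Substituting D(t) from the Streeter–Phelps equation and solving for t gives
t_c = ln[(k_a/k_1)(1 − D₀(k_a−k_1)/(k_1 L₀))] / (k_a−k_1).
Here k_a−k_1 = 1.033 d⁻¹ and 1 − D₀(k_a−k_1)/(k_1 L₀) = 1 − 0.530×1.033/(0.337×27.6) = 0.9411, so
t_c = ln(4.065 × 0.9411) / 1.033 = 1.342 / 1.033 = 1.299 d.
L(t_c) = L₀ e^(−k_1 t_c) = 27.6 × 0.6455 = 17.82 mg/L, and at the critical point k_a D_c = k_1 L, so D_c = (0.337/1.37) × 17.82 = 4.382 mg/L.

t_c ≈ 1.30 d; D_c ≈ 4.38 mg/L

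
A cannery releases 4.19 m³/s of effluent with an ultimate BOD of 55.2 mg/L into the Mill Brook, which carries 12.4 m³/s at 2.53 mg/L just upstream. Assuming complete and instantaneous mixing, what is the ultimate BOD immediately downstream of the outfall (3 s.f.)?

Flow-weighted mixing: C = (Q_r C_r + Q_w C_w)/(Q_r + Q_w)
= (12.4×2.53 + 4.19×55.2)/(12.4 + 4.19) = 262.7/16.59 = 15.83 mg/L.

15.8 mg/L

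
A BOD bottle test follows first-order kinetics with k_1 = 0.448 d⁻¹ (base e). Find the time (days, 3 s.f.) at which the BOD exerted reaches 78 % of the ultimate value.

y/L₀ = 1 − e^(−k_1 t) = 0.78 ⇒ e^(−k_1 t) = 0.220
t = −ln(0.220) / 0.448 = 1.514 / 0.448 = 3.380 d.

t ≈ 3.38 d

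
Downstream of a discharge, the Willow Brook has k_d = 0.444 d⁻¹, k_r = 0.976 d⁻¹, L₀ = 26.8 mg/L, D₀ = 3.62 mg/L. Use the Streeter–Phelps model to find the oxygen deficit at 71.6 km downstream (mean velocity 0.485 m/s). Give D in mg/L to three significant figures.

D ≈ 6.94 mg/L

Travel time t = x/v = 71.6 km / (0.485 m/s) = 71600 m / 0.485 m/s = 147600 s = 1.709 d.
k_d L₀/(k_r−k_d) = 0.444×26.8/(0.976−0.444) = 11.90/0.5320 = 22.37 mg/L.
e^(−k_d t) = e^(−0.444×1.709) = 0.4683; e^(−k_r t) = e^(−0.976×1.709) = 0.1887.
D = 22.37 × (0.4683 − 0.1887) + 3.62 × 0.1887 = 6.254 + 0.6831 = 6.937 mg/L.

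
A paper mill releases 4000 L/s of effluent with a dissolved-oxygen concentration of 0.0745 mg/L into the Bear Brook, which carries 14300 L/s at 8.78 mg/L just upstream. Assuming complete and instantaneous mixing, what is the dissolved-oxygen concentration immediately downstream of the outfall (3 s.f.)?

6.88 mg/L

Flow-weighted mixing: C = (Q_r C_r + Q_w C_w)/(Q_r + Q_w)
= (14300×8.78 + 4000×0.0745)/(14300 + 4000) = 125900/18300 = 6.877 mg/L.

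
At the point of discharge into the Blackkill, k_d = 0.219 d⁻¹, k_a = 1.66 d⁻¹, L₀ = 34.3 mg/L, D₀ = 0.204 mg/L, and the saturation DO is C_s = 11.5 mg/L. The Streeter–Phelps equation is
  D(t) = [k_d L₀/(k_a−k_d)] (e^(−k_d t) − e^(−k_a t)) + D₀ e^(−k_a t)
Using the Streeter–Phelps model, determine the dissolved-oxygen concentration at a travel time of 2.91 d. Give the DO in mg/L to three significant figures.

k_d L₀/(k_a−k_d) = 0.219×34.3/(1.66−0.219) = 7.512/1.441 = 5.213 mg/L.
e^(−k_d t) = e^(−0.219×2.910) = 0.5287; e^(−k_a t) = e^(−1.66×2.910) = 0.007982.
D = 5.213 × (0.5287 − 0.007982) + 0.204 × 0.007982 = 2.715 + 0.001628 = 2.716 mg/L.
DO = C_s − D = 11.5 − 2.716 = 8.784 mg/L.

DO ≈ 8.78 mg/L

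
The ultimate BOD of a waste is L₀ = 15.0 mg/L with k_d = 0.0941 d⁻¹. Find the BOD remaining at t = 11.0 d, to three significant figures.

L ≈ 5.33 mg/L

L_t = L₀ e^(−k_d t) = 15.0 × e^(−0.0941×11.0) = 15.0 × 0.3552 = 5.328 mg/L.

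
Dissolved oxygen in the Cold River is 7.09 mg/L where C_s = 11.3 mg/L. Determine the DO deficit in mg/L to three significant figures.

D ≈ 4.21 mg/L

D = C_s − C = 11.3 − 7.09 = 4.21 mg/L.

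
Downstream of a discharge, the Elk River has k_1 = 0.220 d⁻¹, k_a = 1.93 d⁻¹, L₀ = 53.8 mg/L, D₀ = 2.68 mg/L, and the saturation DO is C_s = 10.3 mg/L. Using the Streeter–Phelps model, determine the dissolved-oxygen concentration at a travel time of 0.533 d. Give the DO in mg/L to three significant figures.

k_1 L₀/(k_a−k_1) = 0.220×53.8/(1.93−0.220) = 11.84/1.710 = 6.922 mg/L.
e^(−k_1 t) = e^(−0.220×0.5330) = 0.8894; e^(−k_a t) = e^(−1.93×0.5330) = 0.3575.
D = 6.922 × (0.8894 − 0.3575) + 2.68 × 0.3575 = 3.681 + 0.9580 = 4.640 mg/L.
DO = C_s − D = 10.3 − 4.640 = 5.660 mg/L.

DO ≈ 5.66 mg/L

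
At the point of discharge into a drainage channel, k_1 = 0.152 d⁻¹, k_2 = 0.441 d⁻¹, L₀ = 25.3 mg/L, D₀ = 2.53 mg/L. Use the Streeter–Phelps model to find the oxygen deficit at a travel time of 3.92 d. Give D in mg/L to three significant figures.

k_1 L₀/(k_2−k_1) = 0.152×25.3/(0.441−0.152) = 3.846/0.2890 = 13.31 mg/L.
e^(−k_1 t) = e^(−0.152×3.920) = 0.5511; e^(−k_2 t) = e^(−0.441×3.920) = 0.1775.
D = 13.31 × (0.5511 − 0.1775) + 2.53 × 0.1775 = 4.971 + 0.4491 = 5.420 mg/L.

D ≈ 5.42 mg/L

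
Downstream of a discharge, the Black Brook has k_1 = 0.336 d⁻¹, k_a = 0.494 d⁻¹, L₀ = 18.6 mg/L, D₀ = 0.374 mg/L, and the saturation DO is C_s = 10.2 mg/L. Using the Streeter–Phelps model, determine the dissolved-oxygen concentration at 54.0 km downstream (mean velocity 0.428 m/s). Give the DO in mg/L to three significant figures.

DO ≈ 5.03 mg/L

Travel time t = x/v = 54.0 km / (0.428 m/s) = 54000 m / 0.428 m/s = 126200 s = 1.460 d.
k_1 L₀/(k_a−k_1) = 0.336×18.6/(0.494−0.336) = 6.250/0.1580 = 39.55 mg/L.
e^(−k_1 t) = e^(−0.336×1.460) = 0.6122; e^(−k_a t) = e^(−0.494×1.460) = 0.4861.
D = 39.55 × (0.6122 − 0.4861) + 0.374 × 0.4861 = 4.990 + 0.1818 = 5.171 mg/L.
DO = C_s − D = 10.2 − 5.171 = 5.029 mg/L.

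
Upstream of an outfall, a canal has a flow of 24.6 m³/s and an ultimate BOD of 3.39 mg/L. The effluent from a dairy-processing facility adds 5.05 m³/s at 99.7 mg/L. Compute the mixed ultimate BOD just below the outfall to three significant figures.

Flow-weighted mixing: C = (Q_r C_r + Q_w C_w)/(Q_r + Q_w)
= (24.6×3.39 + 5.05×99.7)/(24.6 + 5.05) = 586.9/29.65 = 19.79 mg/L.

19.8 mg/L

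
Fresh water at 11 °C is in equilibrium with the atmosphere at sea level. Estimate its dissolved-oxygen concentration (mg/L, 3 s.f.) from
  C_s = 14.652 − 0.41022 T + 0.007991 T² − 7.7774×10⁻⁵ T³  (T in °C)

C_s = 14.652 − 0.41022×11 + 0.007991×11² − 7.7774×10⁻⁵×11³ = 11.00 mg/L.

C_s ≈ 11.0 mg/L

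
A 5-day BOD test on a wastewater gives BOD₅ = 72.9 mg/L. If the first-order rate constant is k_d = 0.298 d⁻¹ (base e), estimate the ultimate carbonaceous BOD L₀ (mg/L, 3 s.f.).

BOD₅ = L₀(1 − e^(−5k_d)) ⇒ L₀ = BOD₅ / (1 − e^(−5×0.298))
= 72.9 / (1 − 0.2254) = 72.9 / 0.7746 = 94.11 mg/L.

L₀ ≈ 94.1 mg/L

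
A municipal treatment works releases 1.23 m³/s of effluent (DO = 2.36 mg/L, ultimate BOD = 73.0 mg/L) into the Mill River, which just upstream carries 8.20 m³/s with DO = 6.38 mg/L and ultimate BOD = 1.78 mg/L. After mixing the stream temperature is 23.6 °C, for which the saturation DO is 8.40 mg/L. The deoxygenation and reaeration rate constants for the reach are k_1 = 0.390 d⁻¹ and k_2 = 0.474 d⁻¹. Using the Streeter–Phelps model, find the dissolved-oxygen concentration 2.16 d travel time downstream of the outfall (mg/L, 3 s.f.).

Mixed DO = (8.20×6.38 + 1.23×2.36)/(8.20+1.23) = 55.22/9.430 = 5.856 mg/L.
Mixed L₀ = (8.20×1.78 + 1.23×73.0)/(9.430) = 104.4/9.430 = 11.07 mg/L.
Initial deficit D₀ = C_s − DO₀ = 8.40 − 5.856 = 2.544 mg/L.
D(2.16) = [0.390×11.07/(0.474−0.390)](e^(−0.390×2.16) − e^(−0.474×2.16)) + 2.544 e^(−0.474×2.16)
= 51.39 × (0.4307 − 0.3592) + 2.544 × 0.3592 = 4.587 mg/L.
DO = 8.40 − 4.587 = 3.813 mg/L.

DO ≈ 3.81 mg/L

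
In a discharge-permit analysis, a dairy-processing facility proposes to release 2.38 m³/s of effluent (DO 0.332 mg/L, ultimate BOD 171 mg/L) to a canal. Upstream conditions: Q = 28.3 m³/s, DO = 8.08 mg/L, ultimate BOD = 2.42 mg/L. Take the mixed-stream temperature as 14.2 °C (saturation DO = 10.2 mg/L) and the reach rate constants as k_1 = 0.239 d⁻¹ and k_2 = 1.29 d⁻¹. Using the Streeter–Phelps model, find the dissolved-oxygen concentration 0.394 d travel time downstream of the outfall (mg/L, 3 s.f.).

Mixed DO = (28.3×8.08 + 2.38×0.332)/(28.3+2.38) = 229.5/30.68 = 7.479 mg/L.
Mixed L₀ = (28.3×2.42 + 2.38×171)/(30.68) = 475.5/30.68 = 15.50 mg/L.
Initial deficit D₀ = C_s − DO₀ = 10.2 − 7.479 = 2.721 mg/L.
D(0.394) = [0.239×15.50/(1.29−0.239)](e^(−0.239×0.394) − e^(−1.29×0.394)) + 2.721 e^(−1.29×0.394)
= 3.524 × (0.9101 − 0.6015) + 2.721 × 0.6015 = 2.724 mg/L.
DO = 10.2 − 2.724 = 7.476 mg/L.

DO ≈ 7.48 mg/L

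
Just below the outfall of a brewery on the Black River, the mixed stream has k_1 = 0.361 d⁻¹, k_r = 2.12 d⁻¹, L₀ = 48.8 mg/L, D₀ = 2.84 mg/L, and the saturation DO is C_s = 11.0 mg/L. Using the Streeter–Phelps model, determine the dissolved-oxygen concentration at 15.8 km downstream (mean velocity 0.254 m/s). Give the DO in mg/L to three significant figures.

DO ≈ 4.84 mg/L

Travel time t = x/v = 15.8 km / (0.254 m/s) = 15800 m / 0.254 m/s = 62200 s = 0.7200 d.
k_1 L₀/(k_r−k_1) = 0.361×48.8/(2.12−0.361) = 17.62/1.759 = 10.02 mg/L.
e^(−k_1 t) = e^(−0.361×0.7200) = 0.7711; e^(−k_r t) = e^(−2.12×0.7200) = 0.2173.
D = 10.02 × (0.7711 − 0.2173) + 2.84 × 0.2173 = 5.546 + 0.6172 = 6.164 mg/L.
DO = C_s − D = 11.0 − 6.164 = 4.836 mg/L.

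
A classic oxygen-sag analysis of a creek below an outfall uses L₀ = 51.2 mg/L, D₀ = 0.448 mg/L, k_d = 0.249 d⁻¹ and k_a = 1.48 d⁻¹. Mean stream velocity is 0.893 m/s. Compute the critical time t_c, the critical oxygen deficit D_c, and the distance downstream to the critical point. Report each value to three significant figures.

t_c ≈ 1.41 d; D_c ≈ 6.06 mg/L; x_c ≈ 109 km

t_c = [1/(k_a−k_d)] ln[(k_a/k_d)(1 − D₀(k_a−k_d)/(k_d L₀))]
= [1/(1.48−0.249)] ln[(1.48/0.249)(1 − 0.448×1.231/(0.249×51.2))]
= (1/1.231) ln[5.944 × 0.9567] = 0.8123 × ln(5.687) = 0.8123 × 1.738 = 1.412 d.
D_c = (k_d/k_a) L₀ e^(−k_d t_c) = (0.249/1.48) × 51.2 × e^(−0.249×1.412) = 0.1682 × 51.2 × 0.7036 = 6.061 mg/L.
x_c = v t_c = 0.893 m/s × 1.412 d × 86400 s/d = 108900 m ≈ 109 km.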